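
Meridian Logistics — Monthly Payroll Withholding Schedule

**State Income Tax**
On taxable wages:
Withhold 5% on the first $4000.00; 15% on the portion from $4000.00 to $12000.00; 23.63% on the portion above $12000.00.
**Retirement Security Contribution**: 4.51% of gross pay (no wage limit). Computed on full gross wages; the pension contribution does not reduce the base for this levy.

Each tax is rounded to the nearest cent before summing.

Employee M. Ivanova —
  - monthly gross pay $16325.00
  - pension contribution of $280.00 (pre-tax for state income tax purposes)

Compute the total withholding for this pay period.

$3092.09

State Income Tax: taxable = $16325.00 − $280.00 = $16045.00
  $1400.00 + 23.63% × ($16045.00 − $12000.00) = $1400.00 + 23.63% × $4045.00 = $2355.83
Retirement Security Contribution: 4.51% × $16325.00 = $736.26
Total: $2355.83 + $736.26 = $3092.09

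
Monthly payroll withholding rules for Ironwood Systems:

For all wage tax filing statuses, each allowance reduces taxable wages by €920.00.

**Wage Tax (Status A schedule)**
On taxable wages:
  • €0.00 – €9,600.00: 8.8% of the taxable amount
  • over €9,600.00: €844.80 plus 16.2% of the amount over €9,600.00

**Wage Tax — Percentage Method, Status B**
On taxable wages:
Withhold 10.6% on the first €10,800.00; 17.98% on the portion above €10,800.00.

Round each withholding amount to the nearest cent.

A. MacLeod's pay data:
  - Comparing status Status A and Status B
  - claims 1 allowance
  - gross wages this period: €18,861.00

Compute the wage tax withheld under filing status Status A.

Wage Tax (Status A): taxable = €18,861.00 − 1×€920.00 = €17,941.00
  €844.80 + 16.2% × (€17,941.00 − €9,600.00) = €844.80 + 16.2% × €8,341.00 = €2,196.04

€2,196.04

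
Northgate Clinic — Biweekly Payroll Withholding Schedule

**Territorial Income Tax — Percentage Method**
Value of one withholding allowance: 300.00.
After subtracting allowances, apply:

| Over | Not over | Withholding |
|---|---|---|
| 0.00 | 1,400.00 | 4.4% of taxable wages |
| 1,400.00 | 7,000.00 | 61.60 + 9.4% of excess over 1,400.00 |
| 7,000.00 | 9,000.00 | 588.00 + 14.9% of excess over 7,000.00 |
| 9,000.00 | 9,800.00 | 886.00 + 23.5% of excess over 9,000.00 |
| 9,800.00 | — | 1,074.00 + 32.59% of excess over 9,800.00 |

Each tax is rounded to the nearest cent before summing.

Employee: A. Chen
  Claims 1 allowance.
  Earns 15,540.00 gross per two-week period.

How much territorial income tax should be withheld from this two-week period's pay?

2,846.90

Territorial Income Tax: taxable = 15,540.00 − 1×300.00 = 15,240.00
  1,074.00 + 32.59% × (15,240.00 − 9,800.00) = 1,074.00 + 32.59% × 5,440.00 = 2,846.90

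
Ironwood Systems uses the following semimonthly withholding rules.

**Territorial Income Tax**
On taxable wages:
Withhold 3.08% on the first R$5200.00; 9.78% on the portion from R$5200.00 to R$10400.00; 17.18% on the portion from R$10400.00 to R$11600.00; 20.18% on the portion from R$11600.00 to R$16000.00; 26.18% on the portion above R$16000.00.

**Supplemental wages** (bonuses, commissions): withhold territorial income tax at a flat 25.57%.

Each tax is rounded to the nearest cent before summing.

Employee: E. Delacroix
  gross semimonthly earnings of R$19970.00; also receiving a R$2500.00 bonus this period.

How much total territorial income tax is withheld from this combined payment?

R$3441.40

Territorial Income Tax: taxable = R$19970.00
  R$1762.80 + 26.18% × (R$19970.00 − R$16000.00) = R$1762.80 + 26.18% × R$3970.00 = R$2802.15
Supplemental (25.57% flat on bonus): 25.57% × R$2500.00 = R$639.25
Total territorial income tax: R$2802.15 + R$639.25 = R$3441.40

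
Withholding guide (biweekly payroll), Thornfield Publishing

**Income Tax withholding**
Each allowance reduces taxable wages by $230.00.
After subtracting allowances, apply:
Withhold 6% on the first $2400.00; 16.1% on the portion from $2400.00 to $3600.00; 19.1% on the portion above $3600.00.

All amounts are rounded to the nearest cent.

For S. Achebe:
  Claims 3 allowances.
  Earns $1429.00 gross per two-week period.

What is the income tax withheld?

$44.34

Income Tax: taxable = $1429.00 − 3×$230.00 = $739.00
  6% × $739.00 = $44.34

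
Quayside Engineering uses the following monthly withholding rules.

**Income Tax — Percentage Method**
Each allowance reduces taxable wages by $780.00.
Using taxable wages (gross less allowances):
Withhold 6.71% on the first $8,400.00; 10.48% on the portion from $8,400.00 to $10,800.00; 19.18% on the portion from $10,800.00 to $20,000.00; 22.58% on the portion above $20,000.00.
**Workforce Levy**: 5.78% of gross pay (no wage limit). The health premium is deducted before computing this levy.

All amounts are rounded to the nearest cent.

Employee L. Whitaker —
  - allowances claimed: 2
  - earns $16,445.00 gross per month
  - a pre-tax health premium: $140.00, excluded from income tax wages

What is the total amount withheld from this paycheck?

$2,514.24

Income Tax: taxable = $16,445.00 − $140.00 − 2×$780.00 = $14,745.00
  $815.16 + 19.18% × ($14,745.00 − $10,800.00) = $815.16 + 19.18% × $3,945.00 = $1,571.81
Workforce Levy: 5.78% × $16,305.00 = $942.43
Total: $1,571.81 + $942.43 = $2,514.24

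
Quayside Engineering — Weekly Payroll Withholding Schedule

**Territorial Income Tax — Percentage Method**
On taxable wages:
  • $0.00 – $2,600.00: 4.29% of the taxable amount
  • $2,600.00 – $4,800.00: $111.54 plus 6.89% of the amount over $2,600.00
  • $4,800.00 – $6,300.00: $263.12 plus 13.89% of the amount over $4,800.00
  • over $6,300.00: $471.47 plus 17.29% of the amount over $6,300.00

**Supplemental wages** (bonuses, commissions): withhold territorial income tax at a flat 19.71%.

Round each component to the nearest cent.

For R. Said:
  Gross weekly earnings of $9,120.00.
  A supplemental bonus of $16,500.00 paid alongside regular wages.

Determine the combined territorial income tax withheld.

$4,211.20

Territorial Income Tax: taxable = $9,120.00
  $471.47 + 17.29% × ($9,120.00 − $6,300.00) = $471.47 + 17.29% × $2,820.00 = $959.05
Supplemental (19.71% flat on bonus): 19.71% × $16,500.00 = $3,252.15
Total territorial income tax: $959.05 + $3,252.15 = $4,211.20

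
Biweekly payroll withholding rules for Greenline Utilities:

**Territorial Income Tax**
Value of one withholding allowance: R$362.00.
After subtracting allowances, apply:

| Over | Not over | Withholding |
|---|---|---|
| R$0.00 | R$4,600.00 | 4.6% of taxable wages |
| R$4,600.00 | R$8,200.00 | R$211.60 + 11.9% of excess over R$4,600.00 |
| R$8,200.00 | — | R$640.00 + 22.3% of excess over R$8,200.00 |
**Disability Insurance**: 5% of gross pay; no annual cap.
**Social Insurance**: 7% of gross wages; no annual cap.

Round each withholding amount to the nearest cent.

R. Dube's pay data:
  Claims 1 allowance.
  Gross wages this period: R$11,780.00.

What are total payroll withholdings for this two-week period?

Territorial Income Tax: taxable = R$11,780.00 − 1×R$362.00 = R$11,418.00
  R$640.00 + 22.3% × (R$11,418.00 − R$8,200.00) = R$640.00 + 22.3% × R$3,218.00 = R$1,357.61
Disability Insurance: 5% × R$11,780.00 = R$589.00
Social Insurance: 7% × R$11,780.00 = R$824.60
Total: R$1,357.61 + R$589.00 + R$824.60 = R$2,771.21

R$2,771.21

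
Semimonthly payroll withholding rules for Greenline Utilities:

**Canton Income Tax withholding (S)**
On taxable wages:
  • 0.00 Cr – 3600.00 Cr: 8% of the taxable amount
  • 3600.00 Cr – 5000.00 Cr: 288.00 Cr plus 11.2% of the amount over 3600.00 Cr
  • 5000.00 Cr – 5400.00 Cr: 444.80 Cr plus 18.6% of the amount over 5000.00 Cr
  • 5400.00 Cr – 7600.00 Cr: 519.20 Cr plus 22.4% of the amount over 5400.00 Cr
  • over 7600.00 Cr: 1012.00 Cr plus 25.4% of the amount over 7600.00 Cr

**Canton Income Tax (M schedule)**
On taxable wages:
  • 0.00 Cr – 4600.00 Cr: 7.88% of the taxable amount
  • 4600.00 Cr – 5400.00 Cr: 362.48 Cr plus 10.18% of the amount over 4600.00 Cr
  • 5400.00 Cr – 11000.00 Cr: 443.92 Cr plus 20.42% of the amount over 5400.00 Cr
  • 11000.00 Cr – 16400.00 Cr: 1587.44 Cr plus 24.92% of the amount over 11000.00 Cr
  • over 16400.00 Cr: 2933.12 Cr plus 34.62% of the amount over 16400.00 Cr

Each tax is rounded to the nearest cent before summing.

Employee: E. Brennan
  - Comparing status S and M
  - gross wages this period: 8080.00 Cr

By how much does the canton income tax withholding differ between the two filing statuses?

142.74 Cr

Canton Income Tax (S): taxable = 8080.00 Cr
  1012.00 Cr + 25.4% × (8080.00 Cr − 7600.00 Cr) = 1012.00 Cr + 25.4% × 480.00 Cr = 1133.92 Cr
Canton Income Tax (M): taxable = 8080.00 Cr
  443.92 Cr + 20.42% × (8080.00 Cr − 5400.00 Cr) = 443.92 Cr + 20.42% × 2680.00 Cr = 991.18 Cr
Difference: |1133.92 Cr − 991.18 Cr| = 142.74 Cr (higher under S)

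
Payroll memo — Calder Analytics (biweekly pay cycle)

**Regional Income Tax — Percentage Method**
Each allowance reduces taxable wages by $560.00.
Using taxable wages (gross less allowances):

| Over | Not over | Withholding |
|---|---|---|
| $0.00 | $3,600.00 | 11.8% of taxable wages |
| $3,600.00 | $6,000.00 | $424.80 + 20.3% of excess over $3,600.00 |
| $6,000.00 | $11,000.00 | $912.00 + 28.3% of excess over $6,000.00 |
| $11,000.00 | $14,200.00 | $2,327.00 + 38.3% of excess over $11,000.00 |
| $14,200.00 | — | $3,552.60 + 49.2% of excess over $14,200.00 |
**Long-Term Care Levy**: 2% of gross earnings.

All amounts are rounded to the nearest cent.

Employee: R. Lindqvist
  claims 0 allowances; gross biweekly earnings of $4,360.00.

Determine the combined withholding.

$666.28

Regional Income Tax: taxable = $4,360.00
  $424.80 + 20.3% × ($4,360.00 − $3,600.00) = $424.80 + 20.3% × $760.00 = $579.08
Long-Term Care Levy: 2% × $4,360.00 = $87.20
Total: $579.08 + $87.20 = $666.28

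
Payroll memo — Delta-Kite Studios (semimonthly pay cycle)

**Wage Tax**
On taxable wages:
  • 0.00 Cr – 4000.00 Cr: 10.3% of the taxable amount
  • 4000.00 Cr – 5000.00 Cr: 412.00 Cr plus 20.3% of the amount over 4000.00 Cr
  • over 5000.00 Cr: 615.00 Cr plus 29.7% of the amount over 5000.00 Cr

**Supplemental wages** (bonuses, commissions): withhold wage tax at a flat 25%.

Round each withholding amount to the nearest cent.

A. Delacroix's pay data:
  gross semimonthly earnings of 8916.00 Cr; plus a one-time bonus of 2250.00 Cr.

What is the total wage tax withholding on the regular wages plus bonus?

2340.55 Cr

Wage Tax: taxable = 8916.00 Cr
  615.00 Cr + 29.7% × (8916.00 Cr − 5000.00 Cr) = 615.00 Cr + 29.7% × 3916.00 Cr = 1778.05 Cr
Supplemental (25% flat on bonus): 25% × 2250.00 Cr = 562.50 Cr
Total wage tax: 1778.05 Cr + 562.50 Cr = 2340.55 Cr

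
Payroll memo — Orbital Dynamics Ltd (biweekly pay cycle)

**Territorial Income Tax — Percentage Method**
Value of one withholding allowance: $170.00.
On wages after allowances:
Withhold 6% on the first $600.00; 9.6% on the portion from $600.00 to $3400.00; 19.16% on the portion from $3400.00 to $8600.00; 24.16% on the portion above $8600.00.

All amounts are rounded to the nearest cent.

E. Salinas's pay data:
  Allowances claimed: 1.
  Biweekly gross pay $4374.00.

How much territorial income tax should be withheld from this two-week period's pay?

$458.85

Territorial Income Tax: taxable = $4374.00 − 1×$170.00 = $4204.00
  $304.80 + 19.16% × ($4204.00 − $3400.00) = $304.80 + 19.16% × $804.00 = $458.85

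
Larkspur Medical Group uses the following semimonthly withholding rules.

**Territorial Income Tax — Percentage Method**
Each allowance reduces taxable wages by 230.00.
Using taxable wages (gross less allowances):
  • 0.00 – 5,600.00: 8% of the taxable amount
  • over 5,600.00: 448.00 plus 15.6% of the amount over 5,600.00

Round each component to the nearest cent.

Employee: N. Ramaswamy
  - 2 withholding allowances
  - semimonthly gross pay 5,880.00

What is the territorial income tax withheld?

Territorial Income Tax: taxable = 5,880.00 − 2×230.00 = 5,420.00
  8% × 5,420.00 = 433.60

433.60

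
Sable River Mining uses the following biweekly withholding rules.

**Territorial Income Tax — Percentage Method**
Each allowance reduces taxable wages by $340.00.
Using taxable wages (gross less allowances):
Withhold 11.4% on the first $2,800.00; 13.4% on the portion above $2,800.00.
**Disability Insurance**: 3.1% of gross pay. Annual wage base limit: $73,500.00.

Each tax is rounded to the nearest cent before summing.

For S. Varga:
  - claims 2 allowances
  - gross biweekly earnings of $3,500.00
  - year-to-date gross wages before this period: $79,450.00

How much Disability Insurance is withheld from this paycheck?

Disability Insurance: YTD $79,450.00 ≥ cap $73,500.00 → $0.00

$0.00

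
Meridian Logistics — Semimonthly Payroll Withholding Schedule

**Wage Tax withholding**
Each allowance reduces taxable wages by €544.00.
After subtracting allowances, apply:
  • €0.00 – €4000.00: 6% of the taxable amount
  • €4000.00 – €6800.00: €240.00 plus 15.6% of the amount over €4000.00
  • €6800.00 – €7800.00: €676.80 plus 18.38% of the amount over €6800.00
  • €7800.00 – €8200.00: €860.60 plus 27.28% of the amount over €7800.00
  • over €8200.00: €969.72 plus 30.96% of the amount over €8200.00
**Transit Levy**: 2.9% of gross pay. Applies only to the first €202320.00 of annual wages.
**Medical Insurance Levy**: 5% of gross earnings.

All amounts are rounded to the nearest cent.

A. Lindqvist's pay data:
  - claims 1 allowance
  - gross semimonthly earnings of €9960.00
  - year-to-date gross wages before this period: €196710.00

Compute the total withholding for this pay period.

€2006.88

Wage Tax: taxable = €9960.00 − 1×€544.00 = €9416.00
  €969.72 + 30.96% × (€9416.00 − €8200.00) = €969.72 + 30.96% × €1216.00 = €1346.19
Transit Levy: cap €202320.00 − YTD €196710.00 = €5610.00 subject; 2.9% × €5610.00 = €162.69
Medical Insurance Levy: 5% × €9960.00 = €498.00
Total: €1346.19 + €162.69 + €498.00 = €2006.88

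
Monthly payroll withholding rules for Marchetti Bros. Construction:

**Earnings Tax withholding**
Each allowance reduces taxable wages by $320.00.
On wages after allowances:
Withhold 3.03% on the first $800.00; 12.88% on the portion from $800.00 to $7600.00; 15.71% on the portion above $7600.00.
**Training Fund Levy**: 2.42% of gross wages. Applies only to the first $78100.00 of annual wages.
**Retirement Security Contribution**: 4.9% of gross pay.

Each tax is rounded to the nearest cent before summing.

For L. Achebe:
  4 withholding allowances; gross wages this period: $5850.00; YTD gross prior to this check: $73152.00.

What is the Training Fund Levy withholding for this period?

$119.74

Training Fund Levy: cap $78100.00 − YTD $73152.00 = $4948.00 subject; 2.42% × $4948.00 = $119.74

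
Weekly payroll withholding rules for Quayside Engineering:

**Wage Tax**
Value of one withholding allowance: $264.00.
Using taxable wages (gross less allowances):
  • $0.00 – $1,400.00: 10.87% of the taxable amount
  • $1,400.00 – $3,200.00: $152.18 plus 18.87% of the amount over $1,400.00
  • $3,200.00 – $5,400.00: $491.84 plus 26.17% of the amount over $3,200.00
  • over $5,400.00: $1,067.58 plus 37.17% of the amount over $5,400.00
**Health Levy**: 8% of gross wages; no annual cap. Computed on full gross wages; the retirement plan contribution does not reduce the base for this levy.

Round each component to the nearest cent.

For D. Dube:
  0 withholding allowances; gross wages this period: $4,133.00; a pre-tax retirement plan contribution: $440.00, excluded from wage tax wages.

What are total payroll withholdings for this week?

$951.50

Wage Tax: taxable = $4,133.00 − $440.00 = $3,693.00
  $491.84 + 26.17% × ($3,693.00 − $3,200.00) = $491.84 + 26.17% × $493.00 = $620.86
Health Levy: 8% × $4,133.00 = $330.64
Total: $620.86 + $330.64 = $951.50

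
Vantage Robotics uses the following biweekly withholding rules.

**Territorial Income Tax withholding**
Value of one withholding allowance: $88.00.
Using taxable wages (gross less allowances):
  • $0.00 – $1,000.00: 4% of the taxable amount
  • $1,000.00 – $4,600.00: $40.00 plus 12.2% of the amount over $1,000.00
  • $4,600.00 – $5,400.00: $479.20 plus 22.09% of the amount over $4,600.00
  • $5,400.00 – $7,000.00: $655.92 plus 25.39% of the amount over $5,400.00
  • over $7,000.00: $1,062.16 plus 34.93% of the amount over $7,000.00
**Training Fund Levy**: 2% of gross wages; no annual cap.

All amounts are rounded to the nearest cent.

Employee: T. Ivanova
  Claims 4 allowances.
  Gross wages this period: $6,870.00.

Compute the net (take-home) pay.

Territorial Income Tax: taxable = $6,870.00 − 4×$88.00 = $6,518.00
  $655.92 + 25.39% × ($6,518.00 − $5,400.00) = $655.92 + 25.39% × $1,118.00 = $939.78
Training Fund Levy: 2% × $6,870.00 = $137.40
Total withheld: $939.78 + $137.40 = $1,077.18
Net pay: $6,870.00 − $1,077.18 = $5,792.82

$5,792.82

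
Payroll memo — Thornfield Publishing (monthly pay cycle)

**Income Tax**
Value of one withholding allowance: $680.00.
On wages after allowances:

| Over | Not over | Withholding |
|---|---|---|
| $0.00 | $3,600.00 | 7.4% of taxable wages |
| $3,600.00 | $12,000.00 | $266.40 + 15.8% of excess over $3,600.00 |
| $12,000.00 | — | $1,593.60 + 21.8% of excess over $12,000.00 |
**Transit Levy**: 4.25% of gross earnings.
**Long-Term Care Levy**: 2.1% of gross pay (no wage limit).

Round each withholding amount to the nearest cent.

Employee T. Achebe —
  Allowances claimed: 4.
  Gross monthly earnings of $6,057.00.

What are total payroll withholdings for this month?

$631.56

Income Tax: taxable = $6,057.00 − 4×$680.00 = $3,337.00
  7.4% × $3,337.00 = $246.94
Transit Levy: 4.25% × $6,057.00 = $257.42
Long-Term Care Levy: 2.1% × $6,057.00 = $127.20
Total: $246.94 + $257.42 + $127.20 = $631.56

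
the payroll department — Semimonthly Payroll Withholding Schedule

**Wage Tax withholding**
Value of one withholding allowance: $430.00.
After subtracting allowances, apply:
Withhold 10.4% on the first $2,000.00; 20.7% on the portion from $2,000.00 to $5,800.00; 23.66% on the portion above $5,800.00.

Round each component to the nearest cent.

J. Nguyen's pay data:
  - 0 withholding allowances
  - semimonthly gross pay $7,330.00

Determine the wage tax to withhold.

Wage Tax: taxable = $7,330.00
  $994.60 + 23.66% × ($7,330.00 − $5,800.00) = $994.60 + 23.66% × $1,530.00 = $1,356.60

$1,356.60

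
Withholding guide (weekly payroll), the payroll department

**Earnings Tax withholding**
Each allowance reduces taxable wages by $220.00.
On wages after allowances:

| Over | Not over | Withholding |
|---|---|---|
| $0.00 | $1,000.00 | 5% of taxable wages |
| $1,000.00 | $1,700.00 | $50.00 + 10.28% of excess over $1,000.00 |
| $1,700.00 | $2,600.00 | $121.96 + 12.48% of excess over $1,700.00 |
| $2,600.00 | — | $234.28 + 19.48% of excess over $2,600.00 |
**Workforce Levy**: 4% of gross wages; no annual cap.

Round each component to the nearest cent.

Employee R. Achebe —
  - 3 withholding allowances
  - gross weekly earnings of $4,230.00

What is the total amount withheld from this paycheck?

Earnings Tax: taxable = $4,230.00 − 3×$220.00 = $3,570.00
  $234.28 + 19.48% × ($3,570.00 − $2,600.00) = $234.28 + 19.48% × $970.00 = $423.24
Workforce Levy: 4% × $4,230.00 = $169.20
Total: $423.24 + $169.20 = $592.44

$592.44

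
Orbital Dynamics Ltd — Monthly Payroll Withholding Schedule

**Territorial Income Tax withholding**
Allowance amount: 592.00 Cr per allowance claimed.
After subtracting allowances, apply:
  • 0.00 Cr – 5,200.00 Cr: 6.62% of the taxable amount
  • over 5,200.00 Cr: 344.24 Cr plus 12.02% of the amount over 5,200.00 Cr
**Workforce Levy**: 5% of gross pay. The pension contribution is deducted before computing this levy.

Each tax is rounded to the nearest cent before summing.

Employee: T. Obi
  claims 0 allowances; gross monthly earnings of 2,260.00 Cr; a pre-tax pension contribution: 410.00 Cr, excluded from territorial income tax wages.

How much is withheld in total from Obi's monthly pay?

Territorial Income Tax: taxable = 2,260.00 Cr − 410.00 Cr = 1,850.00 Cr
  6.62% × 1,850.00 Cr = 122.47 Cr
Workforce Levy: 5% × 1,850.00 Cr = 92.50 Cr
Total: 122.47 Cr + 92.50 Cr = 214.97 Cr

214.97 Cr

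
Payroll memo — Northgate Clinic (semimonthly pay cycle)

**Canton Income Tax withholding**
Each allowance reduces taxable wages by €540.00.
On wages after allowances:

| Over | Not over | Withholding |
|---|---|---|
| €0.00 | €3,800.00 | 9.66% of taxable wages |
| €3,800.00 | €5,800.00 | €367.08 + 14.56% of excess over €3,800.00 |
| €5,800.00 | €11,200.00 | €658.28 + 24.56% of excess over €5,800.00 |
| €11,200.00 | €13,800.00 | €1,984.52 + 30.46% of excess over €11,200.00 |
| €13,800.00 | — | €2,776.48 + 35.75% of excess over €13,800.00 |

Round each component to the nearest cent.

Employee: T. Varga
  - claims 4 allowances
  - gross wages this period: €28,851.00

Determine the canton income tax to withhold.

€7,385.01

Canton Income Tax: taxable = €28,851.00 − 4×€540.00 = €26,691.00
  €2,776.48 + 35.75% × (€26,691.00 − €13,800.00) = €2,776.48 + 35.75% × €12,891.00 = €7,385.01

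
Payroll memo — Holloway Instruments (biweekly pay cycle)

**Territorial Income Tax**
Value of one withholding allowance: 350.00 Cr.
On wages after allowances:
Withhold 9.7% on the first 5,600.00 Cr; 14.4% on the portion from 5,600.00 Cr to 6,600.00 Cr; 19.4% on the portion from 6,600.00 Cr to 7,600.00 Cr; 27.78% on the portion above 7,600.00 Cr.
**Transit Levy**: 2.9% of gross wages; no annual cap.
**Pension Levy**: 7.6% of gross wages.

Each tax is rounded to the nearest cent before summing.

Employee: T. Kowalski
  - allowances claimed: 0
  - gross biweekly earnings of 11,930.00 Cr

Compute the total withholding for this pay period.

3,336.72 Cr

Territorial Income Tax: taxable = 11,930.00 Cr
  881.20 Cr + 27.78% × (11,930.00 Cr − 7,600.00 Cr) = 881.20 Cr + 27.78% × 4,330.00 Cr = 2,084.07 Cr
Transit Levy: 2.9% × 11,930.00 Cr = 345.97 Cr
Pension Levy: 7.6% × 11,930.00 Cr = 906.68 Cr
Total: 2,084.07 Cr + 345.97 Cr + 906.68 Cr = 3,336.72 Cr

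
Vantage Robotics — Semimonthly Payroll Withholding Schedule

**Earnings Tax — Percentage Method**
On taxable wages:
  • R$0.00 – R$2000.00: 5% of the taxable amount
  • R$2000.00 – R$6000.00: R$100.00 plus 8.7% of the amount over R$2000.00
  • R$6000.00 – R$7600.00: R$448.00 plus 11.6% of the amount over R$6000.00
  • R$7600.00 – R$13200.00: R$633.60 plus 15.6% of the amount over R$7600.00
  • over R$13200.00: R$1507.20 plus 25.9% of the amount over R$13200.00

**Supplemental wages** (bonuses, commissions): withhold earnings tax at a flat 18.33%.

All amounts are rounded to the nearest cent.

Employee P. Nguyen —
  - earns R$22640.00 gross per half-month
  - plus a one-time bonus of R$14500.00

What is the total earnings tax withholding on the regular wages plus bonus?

Earnings Tax: taxable = R$22640.00
  R$1507.20 + 25.9% × (R$22640.00 − R$13200.00) = R$1507.20 + 25.9% × R$9440.00 = R$3952.16
Supplemental (18.33% flat on bonus): 18.33% × R$14500.00 = R$2657.85
Total earnings tax: R$3952.16 + R$2657.85 = R$6610.01

R$6610.01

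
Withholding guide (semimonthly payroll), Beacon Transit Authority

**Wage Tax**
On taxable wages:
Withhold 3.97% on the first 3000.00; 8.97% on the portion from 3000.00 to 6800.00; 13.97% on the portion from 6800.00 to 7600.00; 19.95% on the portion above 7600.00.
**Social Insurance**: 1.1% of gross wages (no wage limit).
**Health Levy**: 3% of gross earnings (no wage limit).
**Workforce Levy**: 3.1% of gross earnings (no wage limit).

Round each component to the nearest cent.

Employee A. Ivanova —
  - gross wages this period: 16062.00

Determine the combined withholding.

Wage Tax: taxable = 16062.00
  571.72 + 19.95% × (16062.00 − 7600.00) = 571.72 + 19.95% × 8462.00 = 2259.89
Social Insurance: 1.1% × 16062.00 = 176.68
Health Levy: 3% × 16062.00 = 481.86
Workforce Levy: 3.1% × 16062.00 = 497.92
Total: 2259.89 + 176.68 + 481.86 + 497.92 = 3416.35

3416.35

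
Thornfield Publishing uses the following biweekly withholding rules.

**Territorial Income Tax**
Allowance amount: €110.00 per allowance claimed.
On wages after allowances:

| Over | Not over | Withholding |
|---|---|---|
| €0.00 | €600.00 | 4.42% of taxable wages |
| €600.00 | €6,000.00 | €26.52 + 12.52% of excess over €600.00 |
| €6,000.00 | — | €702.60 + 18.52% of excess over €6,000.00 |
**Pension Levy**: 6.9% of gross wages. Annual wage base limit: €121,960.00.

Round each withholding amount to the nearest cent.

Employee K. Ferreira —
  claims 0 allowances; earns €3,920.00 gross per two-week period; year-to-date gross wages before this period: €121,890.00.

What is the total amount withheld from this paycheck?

€447.01

Territorial Income Tax: taxable = €3,920.00
  €26.52 + 12.52% × (€3,920.00 − €600.00) = €26.52 + 12.52% × €3,320.00 = €442.18
Pension Levy: cap €121,960.00 − YTD €121,890.00 = €70.00 subject; 6.9% × €70.00 = €4.83
Total: €442.18 + €4.83 = €447.01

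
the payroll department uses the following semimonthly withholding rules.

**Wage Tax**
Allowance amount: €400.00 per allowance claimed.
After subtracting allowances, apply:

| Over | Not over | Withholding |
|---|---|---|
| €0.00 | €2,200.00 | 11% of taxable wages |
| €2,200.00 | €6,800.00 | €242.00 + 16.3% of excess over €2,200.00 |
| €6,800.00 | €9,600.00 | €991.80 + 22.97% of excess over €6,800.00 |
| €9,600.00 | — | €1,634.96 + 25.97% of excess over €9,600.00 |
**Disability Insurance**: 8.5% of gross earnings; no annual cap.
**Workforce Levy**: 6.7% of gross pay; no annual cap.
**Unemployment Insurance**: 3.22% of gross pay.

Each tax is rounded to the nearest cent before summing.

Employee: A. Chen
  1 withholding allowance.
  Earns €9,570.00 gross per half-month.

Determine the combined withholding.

Wage Tax: taxable = €9,570.00 − 1×€400.00 = €9,170.00
  €991.80 + 22.97% × (€9,170.00 − €6,800.00) = €991.80 + 22.97% × €2,370.00 = €1,536.19
Disability Insurance: 8.5% × €9,570.00 = €813.45
Workforce Levy: 6.7% × €9,570.00 = €641.19
Unemployment Insurance: 3.22% × €9,570.00 = €308.15
Total: €1,536.19 + €813.45 + €641.19 + €308.15 = €3,298.98

€3,298.98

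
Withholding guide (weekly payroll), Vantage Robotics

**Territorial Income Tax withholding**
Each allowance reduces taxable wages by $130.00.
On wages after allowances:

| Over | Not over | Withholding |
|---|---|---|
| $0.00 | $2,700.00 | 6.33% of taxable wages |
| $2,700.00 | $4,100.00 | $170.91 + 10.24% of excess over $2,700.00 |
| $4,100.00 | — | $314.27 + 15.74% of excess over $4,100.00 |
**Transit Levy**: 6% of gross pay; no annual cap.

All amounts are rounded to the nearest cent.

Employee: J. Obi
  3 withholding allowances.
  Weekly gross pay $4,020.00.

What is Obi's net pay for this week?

$3,512.66

Territorial Income Tax: taxable = $4,020.00 − 3×$130.00 = $3,630.00
  $170.91 + 10.24% × ($3,630.00 − $2,700.00) = $170.91 + 10.24% × $930.00 = $266.14
Transit Levy: 6% × $4,020.00 = $241.20
Total withheld: $266.14 + $241.20 = $507.34
Net pay: $4,020.00 − $507.34 = $3,512.66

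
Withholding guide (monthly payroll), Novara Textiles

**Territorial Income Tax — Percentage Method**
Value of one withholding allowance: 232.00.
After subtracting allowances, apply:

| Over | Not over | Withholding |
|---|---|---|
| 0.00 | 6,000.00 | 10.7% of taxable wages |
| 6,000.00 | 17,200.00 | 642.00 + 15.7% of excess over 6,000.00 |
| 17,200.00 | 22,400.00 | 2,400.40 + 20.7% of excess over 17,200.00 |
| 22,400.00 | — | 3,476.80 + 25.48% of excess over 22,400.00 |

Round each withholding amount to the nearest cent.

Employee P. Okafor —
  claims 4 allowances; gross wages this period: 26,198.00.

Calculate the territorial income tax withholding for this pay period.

Territorial Income Tax: taxable = 26,198.00 − 4×232.00 = 25,270.00
  3,476.80 + 25.48% × (25,270.00 − 22,400.00) = 3,476.80 + 25.48% × 2,870.00 = 4,208.08

4,208.08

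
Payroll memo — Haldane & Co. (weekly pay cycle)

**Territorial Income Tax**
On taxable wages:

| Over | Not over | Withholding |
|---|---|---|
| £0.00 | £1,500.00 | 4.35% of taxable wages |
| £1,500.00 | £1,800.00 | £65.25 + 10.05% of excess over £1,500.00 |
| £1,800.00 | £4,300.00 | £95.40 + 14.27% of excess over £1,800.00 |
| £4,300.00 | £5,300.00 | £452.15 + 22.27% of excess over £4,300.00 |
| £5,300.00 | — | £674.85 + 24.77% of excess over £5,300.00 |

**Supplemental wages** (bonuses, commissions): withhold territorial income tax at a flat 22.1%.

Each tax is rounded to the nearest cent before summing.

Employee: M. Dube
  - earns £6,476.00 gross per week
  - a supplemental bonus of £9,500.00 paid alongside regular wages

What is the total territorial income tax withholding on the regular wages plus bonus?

Territorial Income Tax: taxable = £6,476.00
  £674.85 + 24.77% × (£6,476.00 − £5,300.00) = £674.85 + 24.77% × £1,176.00 = £966.15
Supplemental (22.1% flat on bonus): 22.1% × £9,500.00 = £2,099.50
Total territorial income tax: £966.15 + £2,099.50 = £3,065.65

£3,065.65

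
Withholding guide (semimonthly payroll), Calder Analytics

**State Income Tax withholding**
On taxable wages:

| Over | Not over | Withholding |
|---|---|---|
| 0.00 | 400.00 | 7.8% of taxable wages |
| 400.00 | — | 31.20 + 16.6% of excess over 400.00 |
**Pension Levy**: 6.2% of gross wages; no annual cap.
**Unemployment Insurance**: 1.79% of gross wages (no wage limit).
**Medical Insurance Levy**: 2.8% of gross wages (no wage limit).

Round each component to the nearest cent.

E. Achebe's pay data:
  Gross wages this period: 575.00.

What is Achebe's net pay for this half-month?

State Income Tax: taxable = 575.00
  31.20 + 16.6% × (575.00 − 400.00) = 31.20 + 16.6% × 175.00 = 60.25
Pension Levy: 6.2% × 575.00 = 35.65
Unemployment Insurance: 1.79% × 575.00 = 10.29
Medical Insurance Levy: 2.8% × 575.00 = 16.10
Total withheld: 60.25 + 35.65 + 10.29 + 16.10 = 122.29
Net pay: 575.00 − 122.29 = 452.71

452.71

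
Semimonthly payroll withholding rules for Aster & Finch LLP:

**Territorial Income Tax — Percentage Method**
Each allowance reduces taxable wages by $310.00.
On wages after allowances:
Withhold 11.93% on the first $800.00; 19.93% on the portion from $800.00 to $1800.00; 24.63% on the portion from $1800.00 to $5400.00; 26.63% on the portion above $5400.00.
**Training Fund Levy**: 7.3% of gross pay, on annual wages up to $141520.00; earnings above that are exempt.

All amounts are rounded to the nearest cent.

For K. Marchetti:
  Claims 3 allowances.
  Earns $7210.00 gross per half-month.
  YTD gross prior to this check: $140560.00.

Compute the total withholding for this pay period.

Territorial Income Tax: taxable = $7210.00 − 3×$310.00 = $6280.00
  $1181.42 + 26.63% × ($6280.00 − $5400.00) = $1181.42 + 26.63% × $880.00 = $1415.76
Training Fund Levy: cap $141520.00 − YTD $140560.00 = $960.00 subject; 7.3% × $960.00 = $70.08
Total: $1415.76 + $70.08 = $1485.84

$1485.84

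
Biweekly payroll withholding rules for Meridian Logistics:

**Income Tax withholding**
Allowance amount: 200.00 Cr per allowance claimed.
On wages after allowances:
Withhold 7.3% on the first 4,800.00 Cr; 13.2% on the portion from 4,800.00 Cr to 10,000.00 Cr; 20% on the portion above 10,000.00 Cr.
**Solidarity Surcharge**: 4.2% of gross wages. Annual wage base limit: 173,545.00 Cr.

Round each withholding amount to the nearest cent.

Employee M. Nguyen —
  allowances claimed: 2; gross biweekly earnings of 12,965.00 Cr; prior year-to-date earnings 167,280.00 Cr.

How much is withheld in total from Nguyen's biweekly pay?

1,812.93 Cr

Income Tax: taxable = 12,965.00 Cr − 2×200.00 Cr = 12,565.00 Cr
  1,036.80 Cr + 20% × (12,565.00 Cr − 10,000.00 Cr) = 1,036.80 Cr + 20% × 2,565.00 Cr = 1,549.80 Cr
Solidarity Surcharge: cap 173,545.00 Cr − YTD 167,280.00 Cr = 6,265.00 Cr subject; 4.2% × 6,265.00 Cr = 263.13 Cr
Total: 1,549.80 Cr + 263.13 Cr = 1,812.93 Cr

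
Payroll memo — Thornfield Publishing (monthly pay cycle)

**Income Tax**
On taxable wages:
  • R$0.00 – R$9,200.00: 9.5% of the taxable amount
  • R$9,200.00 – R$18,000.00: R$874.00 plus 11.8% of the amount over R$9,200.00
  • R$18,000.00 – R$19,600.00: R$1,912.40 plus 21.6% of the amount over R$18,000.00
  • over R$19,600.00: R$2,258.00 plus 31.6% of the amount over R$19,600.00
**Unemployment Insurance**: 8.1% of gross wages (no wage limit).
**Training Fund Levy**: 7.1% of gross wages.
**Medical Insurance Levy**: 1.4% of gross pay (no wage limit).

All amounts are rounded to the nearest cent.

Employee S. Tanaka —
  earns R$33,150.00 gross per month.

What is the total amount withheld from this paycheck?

R$12,042.70

Income Tax: taxable = R$33,150.00
  R$2,258.00 + 31.6% × (R$33,150.00 − R$19,600.00) = R$2,258.00 + 31.6% × R$13,550.00 = R$6,539.80
Unemployment Insurance: 8.1% × R$33,150.00 = R$2,685.15
Training Fund Levy: 7.1% × R$33,150.00 = R$2,353.65
Medical Insurance Levy: 1.4% × R$33,150.00 = R$464.10
Total: R$6,539.80 + R$2,685.15 + R$2,353.65 + R$464.10 = R$12,042.70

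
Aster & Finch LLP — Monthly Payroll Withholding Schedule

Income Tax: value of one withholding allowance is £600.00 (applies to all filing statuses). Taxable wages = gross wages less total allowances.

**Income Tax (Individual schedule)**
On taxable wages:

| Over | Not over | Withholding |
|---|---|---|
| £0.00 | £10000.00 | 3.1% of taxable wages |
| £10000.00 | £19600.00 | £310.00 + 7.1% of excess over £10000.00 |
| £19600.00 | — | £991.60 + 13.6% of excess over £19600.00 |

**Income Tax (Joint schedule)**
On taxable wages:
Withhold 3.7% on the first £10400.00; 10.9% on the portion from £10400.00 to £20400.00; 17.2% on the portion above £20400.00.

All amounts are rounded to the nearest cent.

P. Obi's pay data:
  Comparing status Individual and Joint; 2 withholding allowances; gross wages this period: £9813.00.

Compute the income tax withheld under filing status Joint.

Income Tax (Joint): taxable = £9813.00 − 2×£600.00 = £8613.00
  3.7% × £8613.00 = £318.68

£318.68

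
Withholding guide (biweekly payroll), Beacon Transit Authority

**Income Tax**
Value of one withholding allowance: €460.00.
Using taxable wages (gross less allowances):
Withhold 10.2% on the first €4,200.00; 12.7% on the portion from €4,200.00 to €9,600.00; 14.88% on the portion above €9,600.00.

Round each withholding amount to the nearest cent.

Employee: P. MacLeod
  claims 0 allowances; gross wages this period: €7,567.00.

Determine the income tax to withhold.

Income Tax: taxable = €7,567.00
  €428.40 + 12.7% × (€7,567.00 − €4,200.00) = €428.40 + 12.7% × €3,367.00 = €856.01

€856.01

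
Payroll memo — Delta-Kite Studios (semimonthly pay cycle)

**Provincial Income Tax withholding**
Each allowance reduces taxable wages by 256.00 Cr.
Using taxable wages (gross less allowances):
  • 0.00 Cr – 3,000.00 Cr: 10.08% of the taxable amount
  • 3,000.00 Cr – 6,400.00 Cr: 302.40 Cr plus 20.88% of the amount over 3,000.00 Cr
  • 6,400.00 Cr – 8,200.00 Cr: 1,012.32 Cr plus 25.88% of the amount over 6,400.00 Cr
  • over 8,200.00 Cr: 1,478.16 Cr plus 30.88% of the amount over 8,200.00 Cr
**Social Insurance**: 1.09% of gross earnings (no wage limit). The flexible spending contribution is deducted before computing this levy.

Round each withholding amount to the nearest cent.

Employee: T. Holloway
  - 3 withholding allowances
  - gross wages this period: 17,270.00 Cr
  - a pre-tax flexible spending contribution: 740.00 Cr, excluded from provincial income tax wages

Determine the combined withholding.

3,993.49 Cr

Provincial Income Tax: taxable = 17,270.00 Cr − 740.00 Cr − 3×256.00 Cr = 15,762.00 Cr
  1,478.16 Cr + 30.88% × (15,762.00 Cr − 8,200.00 Cr) = 1,478.16 Cr + 30.88% × 7,562.00 Cr = 3,813.31 Cr
Social Insurance: 1.09% × 16,530.00 Cr = 180.18 Cr
Total: 3,813.31 Cr + 180.18 Cr = 3,993.49 Cr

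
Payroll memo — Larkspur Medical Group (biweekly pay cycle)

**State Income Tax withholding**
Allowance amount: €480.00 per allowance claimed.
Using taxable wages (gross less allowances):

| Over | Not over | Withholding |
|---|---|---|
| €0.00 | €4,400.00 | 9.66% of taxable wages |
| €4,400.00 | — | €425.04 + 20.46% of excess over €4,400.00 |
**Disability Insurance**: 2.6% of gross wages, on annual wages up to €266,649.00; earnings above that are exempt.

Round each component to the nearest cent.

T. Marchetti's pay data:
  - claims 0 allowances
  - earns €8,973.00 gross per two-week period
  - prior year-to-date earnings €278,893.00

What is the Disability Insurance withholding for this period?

€0.00

Disability Insurance: YTD €278,893.00 ≥ cap €266,649.00 → €0.00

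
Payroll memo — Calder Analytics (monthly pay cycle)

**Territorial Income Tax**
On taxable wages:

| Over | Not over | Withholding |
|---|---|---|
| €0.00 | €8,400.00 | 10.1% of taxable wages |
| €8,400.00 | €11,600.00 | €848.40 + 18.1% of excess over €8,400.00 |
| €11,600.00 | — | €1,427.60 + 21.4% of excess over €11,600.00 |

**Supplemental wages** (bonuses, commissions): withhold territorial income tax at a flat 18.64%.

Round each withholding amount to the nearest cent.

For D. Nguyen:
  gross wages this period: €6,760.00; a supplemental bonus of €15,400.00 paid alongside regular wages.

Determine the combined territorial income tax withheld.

Territorial Income Tax: taxable = €6,760.00
  10.1% × €6,760.00 = €682.76
Supplemental (18.64% flat on bonus): 18.64% × €15,400.00 = €2,870.56
Total territorial income tax: €682.76 + €2,870.56 = €3,553.32

€3,553.32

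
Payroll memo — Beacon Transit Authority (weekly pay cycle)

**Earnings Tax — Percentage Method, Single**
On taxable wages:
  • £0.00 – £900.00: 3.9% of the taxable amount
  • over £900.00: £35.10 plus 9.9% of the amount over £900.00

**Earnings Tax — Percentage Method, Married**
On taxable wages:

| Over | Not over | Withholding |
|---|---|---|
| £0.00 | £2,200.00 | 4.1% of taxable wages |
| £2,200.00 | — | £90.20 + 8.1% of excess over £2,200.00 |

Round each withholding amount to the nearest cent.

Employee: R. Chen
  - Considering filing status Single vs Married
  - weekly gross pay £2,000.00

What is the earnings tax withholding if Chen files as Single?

Earnings Tax (Single): taxable = £2,000.00
  £35.10 + 9.9% × (£2,000.00 − £900.00) = £35.10 + 9.9% × £1,100.00 = £144.00

£144.00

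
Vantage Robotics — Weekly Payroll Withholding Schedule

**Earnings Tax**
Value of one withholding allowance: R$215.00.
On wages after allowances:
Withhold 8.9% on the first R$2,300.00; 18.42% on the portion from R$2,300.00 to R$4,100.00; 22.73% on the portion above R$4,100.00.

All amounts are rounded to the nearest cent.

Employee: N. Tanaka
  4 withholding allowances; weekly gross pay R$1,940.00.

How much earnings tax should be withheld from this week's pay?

R$96.12

Earnings Tax: taxable = R$1,940.00 − 4×R$215.00 = R$1,080.00
  8.9% × R$1,080.00 = R$96.12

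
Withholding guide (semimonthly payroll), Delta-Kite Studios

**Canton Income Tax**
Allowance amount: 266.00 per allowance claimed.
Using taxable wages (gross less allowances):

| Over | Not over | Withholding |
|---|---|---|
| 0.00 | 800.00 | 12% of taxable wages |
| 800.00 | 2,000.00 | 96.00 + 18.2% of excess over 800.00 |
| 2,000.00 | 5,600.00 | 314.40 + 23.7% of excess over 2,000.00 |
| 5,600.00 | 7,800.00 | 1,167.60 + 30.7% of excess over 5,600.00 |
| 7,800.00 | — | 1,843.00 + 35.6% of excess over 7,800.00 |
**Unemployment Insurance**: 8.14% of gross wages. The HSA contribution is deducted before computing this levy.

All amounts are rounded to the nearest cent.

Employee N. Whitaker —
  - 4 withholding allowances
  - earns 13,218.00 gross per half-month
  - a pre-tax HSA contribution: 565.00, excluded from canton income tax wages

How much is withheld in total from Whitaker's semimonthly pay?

4,221.83

Canton Income Tax: taxable = 13,218.00 − 565.00 − 4×266.00 = 11,589.00
  1,843.00 + 35.6% × (11,589.00 − 7,800.00) = 1,843.00 + 35.6% × 3,789.00 = 3,191.88
Unemployment Insurance: 8.14% × 12,653.00 = 1,029.95
Total: 3,191.88 + 1,029.95 = 4,221.83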